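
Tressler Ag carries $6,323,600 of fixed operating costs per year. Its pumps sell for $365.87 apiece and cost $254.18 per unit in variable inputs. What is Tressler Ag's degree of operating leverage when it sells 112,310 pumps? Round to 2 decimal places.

2.02

At 112,310 units, contribution = 112,310 × $111.69 = $12,543,903.90.
Subtracting fixed costs: EBIT = $12,543,903.90 − $6,323,600 = $6,220,303.90.
DOL = contribution ÷ EBIT = $12,543,903.90 ÷ $6,220,303.90 = 2.0166.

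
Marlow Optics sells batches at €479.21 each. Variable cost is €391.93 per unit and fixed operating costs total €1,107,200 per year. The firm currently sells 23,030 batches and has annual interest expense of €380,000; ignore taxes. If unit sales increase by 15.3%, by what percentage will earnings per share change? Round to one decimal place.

+58.8%

At 23,030 units, contribution = 23,030 × €87.28 = €2,010,058.40.
Subtracting fixed costs: EBIT = €2,010,058.40 − €1,107,200 = €902,858.40.
After interest of €380,000.00, pre-tax earnings = €522,858.40.
DCL = total CM / (EBIT − I) = €2,010,058.40 / €522,858.40 = 3.8444.
EPS therefore changes by 3.8444 × (+15.3%) = +58.8%.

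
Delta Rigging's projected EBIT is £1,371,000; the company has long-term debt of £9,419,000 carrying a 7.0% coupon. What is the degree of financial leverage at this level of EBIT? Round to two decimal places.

Annual interest charges come to £659,330.00.
Degree of financial leverage = EBIT / (EBIT − interest) = £1,371,000 / £711,670.00 = 1.9265.

1.93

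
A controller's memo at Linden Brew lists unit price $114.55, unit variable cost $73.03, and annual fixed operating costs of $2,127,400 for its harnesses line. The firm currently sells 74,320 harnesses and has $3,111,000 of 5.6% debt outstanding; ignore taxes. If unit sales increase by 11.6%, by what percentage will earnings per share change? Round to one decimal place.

At 74,320 units, contribution = 74,320 × $41.52 = $3,085,766.40.
Subtracting fixed costs: EBIT = $3,085,766.40 − $2,127,400 = $958,366.40.
Interest = $174,216.00, so EBIT − I = $784,150.40.
Degree of combined leverage = contribution ÷ (EBIT − I) = $3,085,766.40 ÷ $784,150.40 = 3.9352.
%ΔEPS = DCL × %ΔSales = 3.9352 × +11.6% = +45.6%.

+45.6%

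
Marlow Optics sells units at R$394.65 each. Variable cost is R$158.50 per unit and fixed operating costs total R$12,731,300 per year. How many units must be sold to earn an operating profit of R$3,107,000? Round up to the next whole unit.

67,069 units

Each unit contributes R$394.65 − R$158.50 = R$236.15.
Units = (FC + target) / CM = (R$12,731,300 + R$3,107,000) / R$236.15 = 67,068.81, so 67,069 units.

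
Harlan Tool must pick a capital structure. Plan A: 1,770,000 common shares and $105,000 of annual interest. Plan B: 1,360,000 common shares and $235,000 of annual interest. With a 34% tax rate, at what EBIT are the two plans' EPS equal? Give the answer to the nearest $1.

$666,220

At indifference, (EBIT − 105,000)(1 − t)/1,770,000 = (EBIT − 235,000)(1 − t)/1,360,000.
Cancelling (1 − t) and cross-multiplying: 1,360,000·(EBIT − 105,000) = 1,770,000·(EBIT − 235,000).
EBIT × (1,770,000 − 1,360,000) = 235,000 × 1,770,000 − 105,000 × 1,360,000 = 273,150,000,000, so EBIT = 273,150,000,000 ÷ 410,000 = 666,219.51.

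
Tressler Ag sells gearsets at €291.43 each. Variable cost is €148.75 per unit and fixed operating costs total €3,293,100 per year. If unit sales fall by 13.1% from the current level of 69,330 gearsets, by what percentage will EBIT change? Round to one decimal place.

Contribution at this volume is 69,330 × €142.68 = €9,892,004.40.
Operating income = contribution − fixed costs = €9,892,004.40 − €3,293,100 = €6,598,904.40.
So DOL = total CM / EBIT = €9,892,004.40 / €6,598,904.40 = 1.4990.
%ΔEBIT = DOL × %ΔSales = 1.4990 × -13.1% = -19.6%.

-19.6%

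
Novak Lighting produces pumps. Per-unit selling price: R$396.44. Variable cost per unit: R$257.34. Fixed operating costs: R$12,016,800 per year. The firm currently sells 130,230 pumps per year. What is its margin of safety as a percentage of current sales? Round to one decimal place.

33.7%

Unit CM = price − variable cost = R$396.44 − R$257.34 = R$139.10. Break-even units = R$12,016,800 ÷ R$139.10 = 86,389.65; break-even revenue = 86,389.65 × R$396.44 = R$34,248,311.95.
Actual sales revenue = 130,230 × R$396.44 = R$51,628,381.20.
Margin of safety = (R$51,628,381.20 − R$34,248,311.95) ÷ R$51,628,381.20 = 33.7%.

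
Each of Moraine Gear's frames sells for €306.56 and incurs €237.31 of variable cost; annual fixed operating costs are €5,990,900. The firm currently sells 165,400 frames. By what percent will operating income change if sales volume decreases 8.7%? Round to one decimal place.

-18.2%

At 165,400 units, contribution = 165,400 × €69.25 = €11,453,950.00.
Operating income = contribution − fixed costs = €11,453,950.00 − €5,990,900 = €5,463,050.00.
DOL = contribution ÷ EBIT = €11,453,950.00 ÷ €5,463,050.00 = 2.0966.
Operating income changes by 2.0966 × -8.7% = -18.2%.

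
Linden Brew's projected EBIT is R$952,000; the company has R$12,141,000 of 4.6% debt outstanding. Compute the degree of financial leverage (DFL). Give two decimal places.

Annual interest charges come to R$558,486.00.
Degree of financial leverage = EBIT / (EBIT − interest) = R$952,000 / R$393,514.00 = 2.4192.

2.42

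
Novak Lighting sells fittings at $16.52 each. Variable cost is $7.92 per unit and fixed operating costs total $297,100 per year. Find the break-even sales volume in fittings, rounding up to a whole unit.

Each unit contributes $16.52 − $7.92 = $8.60.
Units to break even: $297,100 ÷ $8.60 = 34,546.51, rounded up to 34,547.

34,547 fittings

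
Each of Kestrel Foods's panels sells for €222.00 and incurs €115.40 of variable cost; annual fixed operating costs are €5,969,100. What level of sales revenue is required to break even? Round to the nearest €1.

CM per unit = €222.00 − €115.40 = €106.60; CM ratio = €106.60 / €222.00 = 0.4802.
Break-even sales = FC ÷ CM ratio = €5,969,100 × €222.00 / €106.60 = €12,430,959.

€12,430,959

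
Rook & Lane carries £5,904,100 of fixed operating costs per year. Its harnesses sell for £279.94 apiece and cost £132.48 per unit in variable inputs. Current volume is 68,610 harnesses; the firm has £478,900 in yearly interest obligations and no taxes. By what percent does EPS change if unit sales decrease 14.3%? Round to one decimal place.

Contribution at this volume is 68,610 × £147.46 = £10,117,230.60.
Subtracting fixed costs: EBIT = £10,117,230.60 − £5,904,100 = £4,213,130.60.
After interest of £478,900.00, pre-tax earnings = £3,734,230.60.
DCL = total CM / (EBIT − I) = £10,117,230.60 / £3,734,230.60 = 2.7093.
EPS therefore changes by 2.7093 × (-14.3%) = -38.7%.

-38.7%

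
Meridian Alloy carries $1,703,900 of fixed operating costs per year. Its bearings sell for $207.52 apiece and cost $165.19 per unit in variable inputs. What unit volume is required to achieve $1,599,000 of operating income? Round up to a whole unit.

78,028 bearings

Contribution margin per unit = $207.52 − $165.19 = $42.33.
Units = (FC + target) / CM = ($1,703,900 + $1,599,000) / $42.33 = 78,027.40, so 78,028 bearings.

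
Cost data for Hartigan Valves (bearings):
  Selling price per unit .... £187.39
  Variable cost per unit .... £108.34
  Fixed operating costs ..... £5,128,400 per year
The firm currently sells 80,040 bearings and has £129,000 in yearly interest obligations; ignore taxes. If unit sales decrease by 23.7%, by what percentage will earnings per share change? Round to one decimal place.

Total contribution margin = 80,040 × £79.05 = £6,327,162.00.
Subtracting fixed costs: EBIT = £6,327,162.00 − £5,128,400 = £1,198,762.00.
After interest of £129,000.00, pre-tax earnings = £1,069,762.00.
DCL = total CM / (EBIT − I) = £6,327,162.00 / £1,069,762.00 = 5.9146.
%ΔEPS = DCL × %ΔSales = 5.9146 × -23.7% = -140.2%.

-140.2%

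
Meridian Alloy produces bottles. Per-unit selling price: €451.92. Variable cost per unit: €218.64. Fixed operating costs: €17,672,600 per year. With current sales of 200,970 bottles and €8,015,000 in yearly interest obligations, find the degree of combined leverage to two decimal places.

Total contribution margin = 200,970 × €233.28 = €46,882,281.60.
Subtracting fixed costs: EBIT = €46,882,281.60 − €17,672,600 = €29,209,681.60. Interest = €8,015,000.00, so EBIT − I = €21,194,681.60.
Degree of total leverage = total CM / (EBIT − interest) = €46,882,281.60 / €21,194,681.60 = 2.2120.

2.21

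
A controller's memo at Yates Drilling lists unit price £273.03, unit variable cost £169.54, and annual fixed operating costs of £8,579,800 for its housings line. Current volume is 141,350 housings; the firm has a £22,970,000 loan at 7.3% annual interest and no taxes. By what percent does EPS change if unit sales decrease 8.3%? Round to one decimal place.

-27.8%

Contribution at this volume is 141,350 × £103.49 = £14,628,311.50.
EBIT = £14,628,311.50 − £8,579,800 = £6,048,511.50.
After interest of £1,676,810.00, pre-tax earnings = £4,371,701.50.
DCL = total CM / (EBIT − I) = £14,628,311.50 / £4,371,701.50 = 3.3461.
EPS therefore changes by 3.3461 × (-8.3%) = -27.8%.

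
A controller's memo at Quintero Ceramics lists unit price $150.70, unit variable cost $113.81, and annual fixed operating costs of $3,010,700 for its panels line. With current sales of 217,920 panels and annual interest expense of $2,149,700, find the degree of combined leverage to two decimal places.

2.79

At 217,920 units, contribution = 217,920 × $36.89 = $8,039,068.80.
EBIT = $8,039,068.80 − $3,010,700 = $5,028,368.80. Interest = $2,149,700.00.
DOL = $8,039,068.80 ÷ $5,028,368.80 = 1.5987; DFL = $5,028,368.80 ÷ $2,878,668.80 = 1.7468.
Combined leverage = 1.5987 × 1.7468 = 2.7926.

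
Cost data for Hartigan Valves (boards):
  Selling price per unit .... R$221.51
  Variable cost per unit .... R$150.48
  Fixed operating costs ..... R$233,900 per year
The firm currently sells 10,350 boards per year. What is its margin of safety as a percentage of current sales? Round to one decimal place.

Unit CM = price − variable cost = R$221.51 − R$150.48 = R$71.03. Break-even units = R$233,900 ÷ R$71.03 = 3,292.97; break-even revenue = 3,292.97 × R$221.51 = R$729,426.85.
Current sales = 10,350 × R$221.51 = R$2,292,628.50.
Margin of safety = (R$2,292,628.50 − R$729,426.85) ÷ R$2,292,628.50 = 68.2%.

68.2%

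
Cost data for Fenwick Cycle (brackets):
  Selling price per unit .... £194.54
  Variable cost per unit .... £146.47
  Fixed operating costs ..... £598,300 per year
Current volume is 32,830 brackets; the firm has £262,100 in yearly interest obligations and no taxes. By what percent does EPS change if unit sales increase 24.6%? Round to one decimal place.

+54.1%

At 32,830 units, contribution = 32,830 × £48.07 = £1,578,138.10.
EBIT = £1,578,138.10 − £598,300 = £979,838.10.
After interest of £262,100.00, pre-tax earnings = £717,738.10.
DCL = total CM / (EBIT − I) = £1,578,138.10 / £717,738.10 = 2.1988.
EPS therefore changes by 2.1988 × (+24.6%) = +54.1%.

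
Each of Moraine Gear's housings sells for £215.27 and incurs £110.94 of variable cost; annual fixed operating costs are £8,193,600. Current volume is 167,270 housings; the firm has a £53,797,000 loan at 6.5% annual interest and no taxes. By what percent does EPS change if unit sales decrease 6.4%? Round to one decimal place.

-19.4%

Contribution at this volume is 167,270 × £104.33 = £17,451,279.10.
Subtracting fixed costs: EBIT = £17,451,279.10 − £8,193,600 = £9,257,679.10.
Interest = £3,496,805.00, so EBIT − I = £5,760,874.10.
Degree of combined leverage = contribution ÷ (EBIT − I) = £17,451,279.10 ÷ £5,760,874.10 = 3.0293.
EPS therefore changes by 3.0293 × (-6.4%) = -19.4%.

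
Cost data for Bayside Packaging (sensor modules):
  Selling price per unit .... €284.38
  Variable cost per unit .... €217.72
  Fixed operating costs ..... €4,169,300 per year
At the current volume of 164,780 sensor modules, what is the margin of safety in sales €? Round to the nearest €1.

€29,073,375

Unit CM = price − variable cost = €284.38 − €217.72 = €66.66. Break-even units = €4,169,300 ÷ €66.66 = 62,545.75; break-even revenue = 62,545.75 × €284.38 = €17,786,761.69.
Actual sales revenue = 164,780 × €284.38 = €46,860,136.40.
Margin of safety = €46,860,136.40 − €17,786,761.69 = €29,073,375.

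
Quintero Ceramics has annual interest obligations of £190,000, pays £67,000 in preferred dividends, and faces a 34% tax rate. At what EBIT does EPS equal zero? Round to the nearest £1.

£291,515

Preferred dividends are paid after tax, so their pre-tax equivalent is £67,000 ÷ (1 − 0.34) = £101,515.15.
EPS = 0 when EBIT covers interest plus the pre-tax preferred burden: £190,000 + £101,515.15 = £291,515.15.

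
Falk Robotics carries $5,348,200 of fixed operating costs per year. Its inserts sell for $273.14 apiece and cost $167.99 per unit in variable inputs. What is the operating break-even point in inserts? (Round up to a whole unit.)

Each unit contributes $273.14 − $167.99 = $105.15.
Break-even volume = fixed costs ÷ CM per unit = $5,348,200 ÷ $105.15 = 50,862.58, so 50,863 inserts.

50,863 inserts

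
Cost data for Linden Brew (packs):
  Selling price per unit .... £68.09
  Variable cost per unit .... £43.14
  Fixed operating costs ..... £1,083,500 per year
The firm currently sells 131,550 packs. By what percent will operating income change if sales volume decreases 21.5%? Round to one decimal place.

Total contribution margin = 131,550 × £24.95 = £3,282,172.50.
EBIT = £3,282,172.50 − £1,083,500 = £2,198,672.50.
DOL = contribution ÷ EBIT = £3,282,172.50 ÷ £2,198,672.50 = 1.4928.
So EBIT moves 1.4928 × (-21.5%) = -32.1%.

-32.1%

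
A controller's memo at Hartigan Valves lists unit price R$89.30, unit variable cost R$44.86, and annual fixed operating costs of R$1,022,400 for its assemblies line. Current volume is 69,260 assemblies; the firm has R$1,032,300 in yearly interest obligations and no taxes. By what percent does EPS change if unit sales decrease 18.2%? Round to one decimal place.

At 69,260 units, contribution = 69,260 × R$44.44 = R$3,077,914.40.
Subtracting fixed costs: EBIT = R$3,077,914.40 − R$1,022,400 = R$2,055,514.40.
After interest of R$1,032,300.00, pre-tax earnings = R$1,023,214.40.
DCL = total CM / (EBIT − I) = R$3,077,914.40 / R$1,023,214.40 = 3.0081.
EPS therefore changes by 3.0081 × (-18.2%) = -54.7%.

-54.7%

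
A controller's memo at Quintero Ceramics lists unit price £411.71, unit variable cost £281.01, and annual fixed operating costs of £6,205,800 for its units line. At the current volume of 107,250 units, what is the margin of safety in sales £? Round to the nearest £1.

£24,607,390

Unit CM = price − variable cost = £411.71 − £281.01 = £130.70. Break-even units = £6,205,800 ÷ £130.70 = 47,481.25; break-even revenue = 47,481.25 × £411.71 = £19,548,507.41.
Current sales = 107,250 × £411.71 = £44,155,897.50.
Margin of safety = £44,155,897.50 − £19,548,507.41 = £24,607,390.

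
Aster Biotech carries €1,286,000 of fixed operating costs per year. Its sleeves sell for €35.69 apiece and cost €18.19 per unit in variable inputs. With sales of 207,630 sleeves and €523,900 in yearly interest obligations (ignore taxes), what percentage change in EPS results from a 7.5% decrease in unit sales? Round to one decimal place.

-14.9%

Contribution at this volume is 207,630 × €17.50 = €3,633,525.00.
Operating income = contribution − fixed costs = €3,633,525.00 − €1,286,000 = €2,347,525.00.
After interest of €523,900.00, pre-tax earnings = €1,823,625.00.
Degree of combined leverage = contribution ÷ (EBIT − I) = €3,633,525.00 ÷ €1,823,625.00 = 1.9925.
EPS therefore changes by 1.9925 × (-7.5%) = -14.9%.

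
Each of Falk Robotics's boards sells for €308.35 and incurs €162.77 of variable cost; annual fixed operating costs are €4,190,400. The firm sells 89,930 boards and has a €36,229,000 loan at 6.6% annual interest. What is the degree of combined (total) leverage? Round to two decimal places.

Contribution at this volume is 89,930 × €145.58 = €13,092,009.40.
Subtracting fixed costs: EBIT = €13,092,009.40 − €4,190,400 = €8,901,609.40. Interest = €2,391,114.00, so EBIT − I = €6,510,495.40.
Degree of total leverage = total CM / (EBIT − interest) = €13,092,009.40 / €6,510,495.40 = 2.0109.

2.01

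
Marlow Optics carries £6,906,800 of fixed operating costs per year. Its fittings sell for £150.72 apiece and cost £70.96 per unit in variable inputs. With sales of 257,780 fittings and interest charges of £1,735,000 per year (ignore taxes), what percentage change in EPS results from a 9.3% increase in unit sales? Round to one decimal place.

Contribution at this volume is 257,780 × £79.76 = £20,560,532.80.
EBIT = £20,560,532.80 − £6,906,800 = £13,653,732.80.
Interest = £1,735,000.00, so EBIT − I = £11,918,732.80.
Degree of combined leverage = contribution ÷ (EBIT − I) = £20,560,532.80 ÷ £11,918,732.80 = 1.7251.
%ΔEPS = DCL × %ΔSales = 1.7251 × +9.3% = +16.0%.

+16.0%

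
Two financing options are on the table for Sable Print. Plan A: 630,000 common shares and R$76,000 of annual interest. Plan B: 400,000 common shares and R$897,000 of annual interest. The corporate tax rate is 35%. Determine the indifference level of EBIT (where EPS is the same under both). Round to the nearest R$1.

R$2,324,826

Set EPS_A = EPS_B: (EBIT − R$76,000)(1 − 0.35) ÷ 630,000 = (EBIT − R$897,000)(1 − 0.35) ÷ 400,000.
Cancelling (1 − t) and cross-multiplying: 400,000·(EBIT − 76,000) = 630,000·(EBIT − 897,000).
EBIT × (630,000 − 400,000) = 897,000 × 630,000 − 76,000 × 400,000 = 534,710,000,000, so EBIT = 534,710,000,000 ÷ 230,000 = 2,324,826.09.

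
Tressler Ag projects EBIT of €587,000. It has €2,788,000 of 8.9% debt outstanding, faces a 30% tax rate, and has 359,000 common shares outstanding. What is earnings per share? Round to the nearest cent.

Interest = €248,132.00, so EBT = €587,000 − €248,132.00 = €338,868.00.
After tax at 30%: net income = €338,868.00 × 0.70 = €237,207.60.
Per share: €237,207.60 / 359,000 shares = €0.66.

€0.66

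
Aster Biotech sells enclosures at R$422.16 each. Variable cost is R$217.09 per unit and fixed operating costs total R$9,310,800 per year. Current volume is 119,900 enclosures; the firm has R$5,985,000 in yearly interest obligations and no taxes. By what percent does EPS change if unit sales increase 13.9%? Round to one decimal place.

At 119,900 units, contribution = 119,900 × R$205.07 = R$24,587,893.00.
Operating income = contribution − fixed costs = R$24,587,893.00 − R$9,310,800 = R$15,277,093.00.
Interest = R$5,985,000.00, so EBIT − I = R$9,292,093.00.
Degree of combined leverage = contribution ÷ (EBIT − I) = R$24,587,893.00 ÷ R$9,292,093.00 = 2.6461.
EPS therefore changes by 2.6461 × (+13.9%) = +36.8%.

+36.8%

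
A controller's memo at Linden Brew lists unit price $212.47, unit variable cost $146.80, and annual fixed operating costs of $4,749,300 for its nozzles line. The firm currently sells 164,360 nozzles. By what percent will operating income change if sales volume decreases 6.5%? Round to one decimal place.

-11.6%

Total contribution margin = 164,360 × $65.67 = $10,793,521.20.
Operating income = contribution − fixed costs = $10,793,521.20 − $4,749,300 = $6,044,221.20.
DOL = contribution ÷ EBIT = $10,793,521.20 ÷ $6,044,221.20 = 1.7858.
So EBIT moves 1.7858 × (-6.5%) = -11.6%.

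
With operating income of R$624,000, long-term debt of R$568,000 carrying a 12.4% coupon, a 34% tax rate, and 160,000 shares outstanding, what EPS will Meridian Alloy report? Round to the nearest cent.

R$2.28

Interest = R$70,432.00, so EBT = R$624,000 − R$70,432.00 = R$553,568.00.
After tax at 34%: net income = R$553,568.00 × 0.66 = R$365,354.88.
Per share: R$365,354.88 / 160,000 shares = R$2.28.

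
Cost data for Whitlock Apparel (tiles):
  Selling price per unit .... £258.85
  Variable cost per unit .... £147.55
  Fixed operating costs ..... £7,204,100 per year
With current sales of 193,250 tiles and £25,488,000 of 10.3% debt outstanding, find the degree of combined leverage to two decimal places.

1.84

Contribution at this volume is 193,250 × £111.30 = £21,508,725.00.
Operating income = contribution − fixed costs = £21,508,725.00 − £7,204,100 = £14,304,625.00. Interest = £2,625,264.00.
DOL = £21,508,725.00 ÷ £14,304,625.00 = 1.5036; DFL = £14,304,625.00 ÷ £11,679,361.00 = 1.2248.
DCL = DOL × DFL = 1.5036 × 1.2248 = 1.8416.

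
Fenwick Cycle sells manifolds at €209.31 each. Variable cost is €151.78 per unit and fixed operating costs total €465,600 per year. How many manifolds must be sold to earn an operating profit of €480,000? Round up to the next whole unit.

16,437 manifolds

Each unit contributes €209.31 − €151.78 = €57.53.
Required volume = (fixed costs + target profit) ÷ CM = (€465,600 + €480,000) ÷ €57.53 = 16,436.64, so 16,437 manifolds.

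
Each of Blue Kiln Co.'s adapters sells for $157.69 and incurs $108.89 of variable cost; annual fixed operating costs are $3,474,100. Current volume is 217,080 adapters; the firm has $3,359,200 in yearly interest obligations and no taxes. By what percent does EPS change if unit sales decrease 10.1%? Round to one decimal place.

Total contribution margin = 217,080 × $48.80 = $10,593,504.00.
Operating income = contribution − fixed costs = $10,593,504.00 − $3,474,100 = $7,119,404.00.
Interest = $3,359,200.00, so EBIT − I = $3,760,204.00.
Degree of combined leverage = contribution ÷ (EBIT − I) = $10,593,504.00 ÷ $3,760,204.00 = 2.8173.
EPS therefore changes by 2.8173 × (-10.1%) = -28.5%.

-28.5%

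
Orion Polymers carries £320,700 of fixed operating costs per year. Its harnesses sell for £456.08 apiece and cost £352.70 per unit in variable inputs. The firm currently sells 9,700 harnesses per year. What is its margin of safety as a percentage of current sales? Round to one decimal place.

68.0%

Contribution margin per unit = £456.08 − £352.70 = £103.38. Break-even units = £320,700 ÷ £103.38 = 3,102.15; break-even revenue = 3,102.15 × £456.08 = £1,414,827.39.
Actual sales revenue = 9,700 × £456.08 = £4,423,976.00.
Margin of safety = (£4,423,976.00 − £1,414,827.39) ÷ £4,423,976.00 = 68.0%.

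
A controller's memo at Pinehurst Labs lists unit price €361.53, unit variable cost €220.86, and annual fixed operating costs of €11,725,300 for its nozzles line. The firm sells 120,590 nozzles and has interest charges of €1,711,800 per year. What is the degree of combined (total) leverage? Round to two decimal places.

Contribution at this volume is 120,590 × €140.67 = €16,963,395.30.
Subtracting fixed costs: EBIT = €16,963,395.30 − €11,725,300 = €5,238,095.30. Interest = €1,711,800.00, so EBIT − I = €3,526,295.30.
DCL = contribution ÷ (EBIT − I) = €16,963,395.30 ÷ €3,526,295.30 = 4.8105.

4.81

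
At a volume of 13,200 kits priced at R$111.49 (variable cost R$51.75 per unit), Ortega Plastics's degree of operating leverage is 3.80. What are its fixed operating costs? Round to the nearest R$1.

R$581,050

Contribution at this volume is 13,200 × R$59.74 = R$788,568.00.
Since DOL = CM ÷ EBIT, EBIT = R$788,568.00 ÷ 3.80 = R$207,517.89.
And FC = contribution − EBIT = R$788,568.00 − R$207,517.89 = R$581,050.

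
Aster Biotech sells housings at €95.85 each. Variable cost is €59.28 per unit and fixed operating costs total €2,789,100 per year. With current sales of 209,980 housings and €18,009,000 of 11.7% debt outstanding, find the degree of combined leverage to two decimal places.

At 209,980 units, contribution = 209,980 × €36.57 = €7,678,968.60.
Subtracting fixed costs: EBIT = €7,678,968.60 − €2,789,100 = €4,889,868.60. Interest = €2,107,053.00.
DOL = €7,678,968.60 ÷ €4,889,868.60 = 1.5704; DFL = €4,889,868.60 ÷ €2,782,815.60 = 1.7572.
DCL = DOL × DFL = 1.5704 × 1.7572 = 2.7595.

2.76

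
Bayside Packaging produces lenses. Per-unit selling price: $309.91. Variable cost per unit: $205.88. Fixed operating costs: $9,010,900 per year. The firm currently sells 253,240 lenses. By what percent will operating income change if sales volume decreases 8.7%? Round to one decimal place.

-13.2%

Total contribution margin = 253,240 × $104.03 = $26,344,557.20.
Operating income = contribution − fixed costs = $26,344,557.20 − $9,010,900 = $17,333,657.20.
So DOL = total CM / EBIT = $26,344,557.20 / $17,333,657.20 = 1.5198.
Operating income changes by 1.5198 × -8.7% = -13.2%.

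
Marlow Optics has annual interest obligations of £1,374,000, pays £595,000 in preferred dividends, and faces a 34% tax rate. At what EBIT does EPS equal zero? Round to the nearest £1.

£2,275,515

Grossing the preferred dividend up to pre-tax terms: £595,000 / (1 − 0.34) = £901,515.15.
Financial break-even EBIT = interest + D_p ÷ (1 − t) = £1,374,000 + £901,515.15 = £2,275,515.15.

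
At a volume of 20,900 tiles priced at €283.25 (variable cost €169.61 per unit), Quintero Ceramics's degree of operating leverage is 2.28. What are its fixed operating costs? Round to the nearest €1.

Contribution at this volume is 20,900 × €113.64 = €2,375,076.00.
DOL = contribution / EBIT, so EBIT = €2,375,076.00 / 2.28 = €1,041,700.00.
And FC = contribution − EBIT = €2,375,076.00 − €1,041,700.00 = €1,333,376.

€1,333,376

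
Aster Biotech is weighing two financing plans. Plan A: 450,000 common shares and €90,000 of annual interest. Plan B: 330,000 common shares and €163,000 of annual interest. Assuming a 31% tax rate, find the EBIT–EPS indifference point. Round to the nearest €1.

At indifference, (EBIT − 90,000)(1 − t)/450,000 = (EBIT − 163,000)(1 − t)/330,000.
Cancelling (1 − t) and cross-multiplying: 330,000·(EBIT − 90,000) = 450,000·(EBIT − 163,000).
Solving, EBIT = (163,000·450,000 − 90,000·330,000) / (450,000 − 330,000) = 43,650,000,000 / 120,000 = 363,750.00.

€363,750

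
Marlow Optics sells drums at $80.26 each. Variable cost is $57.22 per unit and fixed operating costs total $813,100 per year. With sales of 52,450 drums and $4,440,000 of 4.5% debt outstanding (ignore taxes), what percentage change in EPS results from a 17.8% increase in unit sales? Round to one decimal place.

+110.0%

Contribution at this volume is 52,450 × $23.04 = $1,208,448.00.
Operating income = contribution − fixed costs = $1,208,448.00 − $813,100 = $395,348.00.
After interest of $199,800.00, pre-tax earnings = $195,548.00.
DCL = total CM / (EBIT − I) = $1,208,448.00 / $195,548.00 = 6.1798.
EPS therefore changes by 6.1798 × (+17.8%) = +110.0%.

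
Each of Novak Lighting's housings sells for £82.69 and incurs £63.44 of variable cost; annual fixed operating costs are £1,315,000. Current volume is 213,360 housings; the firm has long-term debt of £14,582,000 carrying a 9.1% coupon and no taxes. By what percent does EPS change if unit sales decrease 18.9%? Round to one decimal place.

-53.0%

At 213,360 units, contribution = 213,360 × £19.25 = £4,107,180.00.
Subtracting fixed costs: EBIT = £4,107,180.00 − £1,315,000 = £2,792,180.00.
Interest = £1,326,962.00, so EBIT − I = £1,465,218.00.
Degree of combined leverage = contribution ÷ (EBIT − I) = £4,107,180.00 ÷ £1,465,218.00 = 2.8031.
EPS therefore changes by 2.8031 × (-18.9%) = -53.0%.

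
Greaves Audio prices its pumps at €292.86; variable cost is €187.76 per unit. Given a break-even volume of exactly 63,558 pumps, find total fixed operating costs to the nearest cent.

€6,679,945.80

Contribution margin per unit = €292.86 − €187.76 = €105.10.
Fixed costs = break-even units × CM = 63,558 × €105.10 = €6,679,945.80.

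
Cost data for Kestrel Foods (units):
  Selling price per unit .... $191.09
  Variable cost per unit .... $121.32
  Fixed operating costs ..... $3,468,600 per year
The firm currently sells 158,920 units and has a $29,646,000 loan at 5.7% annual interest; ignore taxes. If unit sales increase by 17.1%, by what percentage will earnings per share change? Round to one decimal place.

Total contribution margin = 158,920 × $69.77 = $11,087,848.40.
Operating income = contribution − fixed costs = $11,087,848.40 − $3,468,600 = $7,619,248.40.
After interest of $1,689,822.00, pre-tax earnings = $5,929,426.40.
Degree of combined leverage = contribution ÷ (EBIT − I) = $11,087,848.40 ÷ $5,929,426.40 = 1.8700.
EPS therefore changes by 1.8700 × (+17.1%) = +32.0%.

+32.0%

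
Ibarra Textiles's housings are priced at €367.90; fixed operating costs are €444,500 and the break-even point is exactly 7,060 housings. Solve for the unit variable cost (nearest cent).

Contribution per unit must be FC / Q = €444,500 / 7,060 = €62.9603.
Hence VC = price − CM = €367.90 − €62.9603 = €304.94.

€304.94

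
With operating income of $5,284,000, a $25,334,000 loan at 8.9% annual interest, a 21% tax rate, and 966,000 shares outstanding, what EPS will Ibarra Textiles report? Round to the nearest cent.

Interest = $2,254,726.00, so EBT = $5,284,000 − $2,254,726.00 = $3,029,274.00.
After tax at 21%: net income = $3,029,274.00 × 0.79 = $2,393,126.46.
EPS = $2,393,126.46 ÷ 966,000 = $2.48.

$2.48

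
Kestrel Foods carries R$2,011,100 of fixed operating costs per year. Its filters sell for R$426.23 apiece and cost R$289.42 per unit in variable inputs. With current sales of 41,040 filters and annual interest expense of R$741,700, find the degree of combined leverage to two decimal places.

1.96

At 41,040 units, contribution = 41,040 × R$136.81 = R$5,614,682.40.
Operating income = contribution − fixed costs = R$5,614,682.40 − R$2,011,100 = R$3,603,582.40. Interest = R$741,700.00.
DOL = R$5,614,682.40 ÷ R$3,603,582.40 = 1.5581; DFL = R$3,603,582.40 ÷ R$2,861,882.40 = 1.2592.
Combined leverage = 1.5581 × 1.2592 = 1.9620.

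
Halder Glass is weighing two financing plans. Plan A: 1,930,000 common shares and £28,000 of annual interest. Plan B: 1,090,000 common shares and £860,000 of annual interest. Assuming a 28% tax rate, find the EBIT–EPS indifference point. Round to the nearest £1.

Set EPS_A = EPS_B: (EBIT − £28,000)(1 − 0.28) ÷ 1,930,000 = (EBIT − £860,000)(1 − 0.28) ÷ 1,090,000.
The (1 − t) factor cancels: (EBIT − 28,000) × 1,090,000 = (EBIT − 860,000) × 1,930,000.
Solving, EBIT = (860,000·1,930,000 − 28,000·1,090,000) / (1,930,000 − 1,090,000) = 1,629,280,000,000 / 840,000 = 1,939,619.05.

£1,939,619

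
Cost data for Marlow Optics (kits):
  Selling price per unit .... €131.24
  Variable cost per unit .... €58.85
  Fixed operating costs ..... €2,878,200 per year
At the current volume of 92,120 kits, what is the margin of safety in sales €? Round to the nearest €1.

€6,871,774

Each unit contributes €131.24 − €58.85 = €72.39. Break-even units = €2,878,200 ÷ €72.39 = 39,759.64; break-even revenue = 39,759.64 × €131.24 = €5,218,054.54.
Current sales = 92,120 × €131.24 = €12,089,828.80.
Margin of safety = €12,089,828.80 − €5,218,054.54 = €6,871,774.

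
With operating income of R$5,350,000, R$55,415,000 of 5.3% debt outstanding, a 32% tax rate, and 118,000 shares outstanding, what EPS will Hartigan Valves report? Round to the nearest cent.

R$13.91

Interest = R$2,936,995.00, so EBT = R$5,350,000 − R$2,936,995.00 = R$2,413,005.00.
Net income = R$2,413,005.00 × (1 − 0.32) = R$1,640,843.40.
Per share: R$1,640,843.40 / 118,000 shares = R$13.91.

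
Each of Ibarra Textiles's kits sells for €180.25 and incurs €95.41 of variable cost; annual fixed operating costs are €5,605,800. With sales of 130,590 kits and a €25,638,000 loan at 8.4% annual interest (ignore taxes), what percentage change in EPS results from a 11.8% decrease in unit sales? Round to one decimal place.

Total contribution margin = 130,590 × €84.84 = €11,079,255.60.
Subtracting fixed costs: EBIT = €11,079,255.60 − €5,605,800 = €5,473,455.60.
After interest of €2,153,592.00, pre-tax earnings = €3,319,863.60.
DCL = total CM / (EBIT − I) = €11,079,255.60 / €3,319,863.60 = 3.3373.
EPS therefore changes by 3.3373 × (-11.8%) = -39.4%.

-39.4%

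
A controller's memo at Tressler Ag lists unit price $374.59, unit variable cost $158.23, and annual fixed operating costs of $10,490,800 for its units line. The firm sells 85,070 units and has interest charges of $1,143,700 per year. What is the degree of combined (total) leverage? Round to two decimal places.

At 85,070 units, contribution = 85,070 × $216.36 = $18,405,745.20.
Operating income = contribution − fixed costs = $18,405,745.20 − $10,490,800 = $7,914,945.20. Interest = $1,143,700.00.
DOL = $18,405,745.20 ÷ $7,914,945.20 = 2.3254; DFL = $7,914,945.20 ÷ $6,771,245.20 = 1.1689.
Combined leverage = 2.3254 × 1.1689 = 2.7182.

2.72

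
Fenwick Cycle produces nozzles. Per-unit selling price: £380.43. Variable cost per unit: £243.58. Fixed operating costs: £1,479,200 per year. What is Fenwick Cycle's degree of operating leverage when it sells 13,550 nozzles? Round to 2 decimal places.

4.94

Contribution at this volume is 13,550 × £136.85 = £1,854,317.50.
Operating income = contribution − fixed costs = £1,854,317.50 − £1,479,200 = £375,117.50.
So DOL = total CM / EBIT = £1,854,317.50 / £375,117.50 = 4.9433.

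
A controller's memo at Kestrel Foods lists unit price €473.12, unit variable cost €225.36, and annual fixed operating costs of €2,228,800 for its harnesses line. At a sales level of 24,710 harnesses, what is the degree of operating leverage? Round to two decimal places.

At 24,710 units, contribution = 24,710 × €247.76 = €6,122,149.60.
Subtracting fixed costs: EBIT = €6,122,149.60 − €2,228,800 = €3,893,349.60.
Degree of operating leverage = €6,122,149.60 / €3,893,349.60 = 1.5725.

1.57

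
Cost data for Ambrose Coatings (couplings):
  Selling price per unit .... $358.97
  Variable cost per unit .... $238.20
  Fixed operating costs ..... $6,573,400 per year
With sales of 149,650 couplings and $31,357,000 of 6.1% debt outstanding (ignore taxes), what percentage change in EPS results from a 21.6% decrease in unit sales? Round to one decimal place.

At 149,650 units, contribution = 149,650 × $120.77 = $18,073,230.50.
EBIT = $18,073,230.50 − $6,573,400 = $11,499,830.50.
Interest = $1,912,777.00, so EBIT − I = $9,587,053.50.
Degree of combined leverage = contribution ÷ (EBIT − I) = $18,073,230.50 ÷ $9,587,053.50 = 1.8852.
EPS therefore changes by 1.8852 × (-21.6%) = -40.7%.

-40.7%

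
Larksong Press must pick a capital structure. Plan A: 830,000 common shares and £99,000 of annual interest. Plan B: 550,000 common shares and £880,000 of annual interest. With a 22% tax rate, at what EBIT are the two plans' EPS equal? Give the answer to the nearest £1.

£2,414,107

Set EPS_A = EPS_B: (EBIT − £99,000)(1 − 0.22) ÷ 830,000 = (EBIT − £880,000)(1 − 0.22) ÷ 550,000.
The (1 − t) factor cancels: (EBIT − 99,000) × 550,000 = (EBIT − 880,000) × 830,000.
Solving, EBIT = (880,000·830,000 − 99,000·550,000) / (830,000 − 550,000) = 675,950,000,000 / 280,000 = 2,414,107.14.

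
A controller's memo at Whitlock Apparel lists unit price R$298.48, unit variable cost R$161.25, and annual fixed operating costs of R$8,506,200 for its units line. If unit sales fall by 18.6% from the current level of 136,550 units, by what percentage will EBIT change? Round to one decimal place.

-34.1%

Total contribution margin = 136,550 × R$137.23 = R$18,738,756.50.
Subtracting fixed costs: EBIT = R$18,738,756.50 − R$8,506,200 = R$10,232,556.50.
DOL = contribution ÷ EBIT = R$18,738,756.50 ÷ R$10,232,556.50 = 1.8313.
%ΔEBIT = DOL × %ΔSales = 1.8313 × -18.6% = -34.1%.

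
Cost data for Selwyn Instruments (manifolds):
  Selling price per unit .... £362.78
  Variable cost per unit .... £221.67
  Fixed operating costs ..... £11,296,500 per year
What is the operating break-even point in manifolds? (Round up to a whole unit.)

Each unit contributes £362.78 − £221.67 = £141.11.
Break-even Q = £11,296,500 / £141.11 = 80,054.57 → 80,055 manifolds.

80,055 manifolds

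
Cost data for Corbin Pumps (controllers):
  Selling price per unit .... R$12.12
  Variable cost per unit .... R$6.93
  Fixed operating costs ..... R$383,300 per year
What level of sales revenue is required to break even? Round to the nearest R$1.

CM per unit = R$12.12 − R$6.93 = R$5.19; CM ratio = R$5.19 / R$12.12 = 0.4282.
Break-even sales = FC ÷ CM ratio = R$383,300 × R$12.12 / R$5.19 = R$895,105.

R$895,105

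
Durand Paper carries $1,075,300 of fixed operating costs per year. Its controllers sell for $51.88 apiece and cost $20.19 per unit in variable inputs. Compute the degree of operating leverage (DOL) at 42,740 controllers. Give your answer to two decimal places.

Contribution at this volume is 42,740 × $31.69 = $1,354,430.60.
Subtracting fixed costs: EBIT = $1,354,430.60 − $1,075,300 = $279,130.60.
DOL = contribution ÷ EBIT = $1,354,430.60 ÷ $279,130.60 = 4.8523.

4.85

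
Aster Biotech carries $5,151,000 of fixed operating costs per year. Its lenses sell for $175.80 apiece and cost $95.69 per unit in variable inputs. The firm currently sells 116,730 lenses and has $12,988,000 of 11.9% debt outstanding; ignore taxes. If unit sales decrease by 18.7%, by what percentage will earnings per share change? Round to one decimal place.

Contribution at this volume is 116,730 × $80.11 = $9,351,240.30.
Operating income = contribution − fixed costs = $9,351,240.30 − $5,151,000 = $4,200,240.30.
Interest = $1,545,572.00, so EBIT − I = $2,654,668.30.
DCL = total CM / (EBIT − I) = $9,351,240.30 / $2,654,668.30 = 3.5226.
EPS therefore changes by 3.5226 × (-18.7%) = -65.9%.

-65.9%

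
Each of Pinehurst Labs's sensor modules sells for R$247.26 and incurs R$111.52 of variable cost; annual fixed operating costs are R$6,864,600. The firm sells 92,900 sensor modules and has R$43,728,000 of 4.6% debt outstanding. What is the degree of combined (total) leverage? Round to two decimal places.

3.38

Total contribution margin = 92,900 × R$135.74 = R$12,610,246.00.
EBIT = R$12,610,246.00 − R$6,864,600 = R$5,745,646.00. Interest = R$2,011,488.00, so EBIT − I = R$3,734,158.00.
DCL = contribution ÷ (EBIT − I) = R$12,610,246.00 ÷ R$3,734,158.00 = 3.3770.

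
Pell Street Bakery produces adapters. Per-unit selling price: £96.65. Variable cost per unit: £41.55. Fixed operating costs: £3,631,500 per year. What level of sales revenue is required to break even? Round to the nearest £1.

£6,369,954

CM per unit = £96.65 − £41.55 = £55.10; CM ratio = £55.10 / £96.65 = 0.5701.
Break-even revenue = fixed costs × price ÷ CM = £3,631,500 × £96.65 ÷ £55.10 = £6,369,954.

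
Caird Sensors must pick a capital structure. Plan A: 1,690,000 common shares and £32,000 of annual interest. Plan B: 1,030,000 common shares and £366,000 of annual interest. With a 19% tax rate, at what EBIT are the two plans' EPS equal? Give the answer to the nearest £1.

At indifference, (EBIT − 32,000)(1 − t)/1,690,000 = (EBIT − 366,000)(1 − t)/1,030,000.
The (1 − t) factor cancels: (EBIT − 32,000) × 1,030,000 = (EBIT − 366,000) × 1,690,000.
EBIT × (1,690,000 − 1,030,000) = 366,000 × 1,690,000 − 32,000 × 1,030,000 = 585,580,000,000, so EBIT = 585,580,000,000 ÷ 660,000 = 887,242.42.

£887,242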